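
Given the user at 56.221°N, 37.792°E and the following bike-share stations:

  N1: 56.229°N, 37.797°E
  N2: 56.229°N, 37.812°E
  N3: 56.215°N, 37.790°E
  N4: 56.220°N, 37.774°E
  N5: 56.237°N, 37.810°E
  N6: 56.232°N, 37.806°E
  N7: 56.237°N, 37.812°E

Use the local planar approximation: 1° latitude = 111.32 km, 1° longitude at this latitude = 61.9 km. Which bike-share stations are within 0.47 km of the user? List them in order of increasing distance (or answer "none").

none

Distances from 56.221°N, 37.792°E:
N1: √((0.008·111.32)² + (0.005·61.9)²) = √(0.79310 + 0.09579) = 0.943 km
N2: √((0.008·111.32)² + (0.020·61.9)²) = √(0.79310 + 1.53264) = 1.525 km
N3: √((-0.006·111.32)² + (-0.002·61.9)²) = √(0.44612 + 0.01533) = 0.679 km
N4: √((-0.001·111.32)² + (-0.018·61.9)²) = √(0.01239 + 1.24144) = 1.120 km
N5: √((0.016·111.32)² + (0.018·61.9)²) = √(3.17239 + 1.24144) = 2.101 km
N6: √((0.011·111.32)² + (0.014·61.9)²) = √(1.49945 + 0.75100) = 1.500 km
N7: √((0.016·111.32)² + (0.020·61.9)²) = √(3.17239 + 1.53264) = 2.169 km
Threshold 0.47 km: none within range.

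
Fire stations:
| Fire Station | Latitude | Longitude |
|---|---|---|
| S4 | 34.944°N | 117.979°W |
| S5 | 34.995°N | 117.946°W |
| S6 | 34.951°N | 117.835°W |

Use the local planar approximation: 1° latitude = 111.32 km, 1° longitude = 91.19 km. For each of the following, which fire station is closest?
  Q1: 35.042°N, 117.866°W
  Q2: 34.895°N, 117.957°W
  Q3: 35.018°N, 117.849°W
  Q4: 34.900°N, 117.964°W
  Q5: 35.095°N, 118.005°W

Q1 at 35.042°N, 117.866°W:
  S4: 15.007 km
  S5: 8.977 km
  S6: 10.517 km
  → nearest: S5 (8.977 km)
Q2 at 34.895°N, 117.957°W:
  S4: 5.812 km
  S5: 11.177 km
  S6: 12.753 km
  → nearest: S4 (5.812 km)
Q3 at 35.018°N, 117.849°W:
  S4: 14.436 km
  S5: 9.209 km
  S6: 7.567 km
  → nearest: S6 (7.567 km)
Q4 at 34.900°N, 117.964°W:
  S4: 5.085 km
  S5: 10.702 km
  S6: 13.062 km
  → nearest: S4 (5.085 km)
Q5 at 35.095°N, 118.005°W:
  S4: 16.976 km
  S5: 12.364 km
  S6: 22.300 km
  → nearest: S5 (12.364 km)

Q1→S5; Q2→S4; Q3→S6; Q4→S4; Q5→S5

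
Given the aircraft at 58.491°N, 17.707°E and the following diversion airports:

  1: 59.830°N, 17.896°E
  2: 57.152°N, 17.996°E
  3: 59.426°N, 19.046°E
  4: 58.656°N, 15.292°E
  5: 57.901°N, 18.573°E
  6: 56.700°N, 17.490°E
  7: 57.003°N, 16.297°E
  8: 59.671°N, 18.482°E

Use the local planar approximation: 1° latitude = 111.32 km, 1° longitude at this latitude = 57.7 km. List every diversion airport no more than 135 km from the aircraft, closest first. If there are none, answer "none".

5, 3

Distances from 58.491°N, 17.707°E:
1: √((1.339·111.32)² + (0.189·57.7)²) = √(22218.13234 + 118.92557) = 149.456 km
2: √((-1.339·111.32)² + (0.289·57.7)²) = √(22218.13234 + 278.06563) = 149.987 km
3: √((0.935·111.32)² + (1.339·57.7)²) = √(10833.52069 + 5969.15396) = 129.625 km
4: √((0.165·111.32)² + (-2.415·57.7)²) = √(337.37608 + 19417.16837) = 140.551 km
5: √((-0.590·111.32)² + (0.866·57.7)²) = √(4313.70477 + 2496.82101) = 82.526 km
6: √((-1.791·111.32)² + (-0.217·57.7)²) = √(39750.03973 + 156.77294) = 199.767 km
7: √((-1.488·111.32)² + (-1.410·57.7)²) = √(27437.98774 + 6618.96145) = 184.545 km
8: √((1.180·111.32)² + (0.775·57.7)²) = √(17254.81908 + 1999.65481) = 138.760 km
Threshold 135 km: 5 (82.526 km), 3 (129.625 km) are within range.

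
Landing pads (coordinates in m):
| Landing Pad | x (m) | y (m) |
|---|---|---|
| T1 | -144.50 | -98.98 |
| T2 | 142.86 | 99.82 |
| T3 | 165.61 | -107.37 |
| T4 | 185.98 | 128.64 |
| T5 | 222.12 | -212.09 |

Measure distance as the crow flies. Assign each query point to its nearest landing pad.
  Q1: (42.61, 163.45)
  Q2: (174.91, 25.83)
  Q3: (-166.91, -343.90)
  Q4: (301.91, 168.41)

Q1 at (42.61, 163.45):
  T1: √((-187.11)² + (-262.43)²) = √(35010.1521 + 68869.5049) = 322.30 m
  T2: √((100.25)² + (-63.63)²) = √(10050.0625 + 4048.7769) = 118.74 m
  T3: √((123.00)² + (-270.82)²) = √(15129.0000 + 73343.4724) = 297.44 m
  T4: √((143.37)² + (-34.81)²) = √(20554.9569 + 1211.7361) = 147.54 m
  T5: √((179.51)² + (-375.54)²) = √(32223.8401 + 141030.2916) = 416.24 m
  → nearest: T2 (118.74 m)
Q2 at (174.91, 25.83):
  T1: √((-319.41)² + (-124.81)²) = √(102022.7481 + 15577.5361) = 342.93 m
  T2: √((-32.05)² + (73.99)²) = √(1027.2025 + 5474.5201) = 80.63 m
  T3: √((-9.30)² + (-133.20)²) = √(86.4900 + 17742.2400) = 133.52 m
  T4: √((11.07)² + (102.81)²) = √(122.5449 + 10569.8961) = 103.40 m
  T5: √((47.21)² + (-237.92)²) = √(2228.7841 + 56605.9264) = 242.56 m
  → nearest: T2 (80.63 m)
Q3 at (-166.91, -343.90):
  T1: √((22.41)² + (244.92)²) = √(502.2081 + 59985.8064) = 245.94 m
  T2: √((309.77)² + (443.72)²) = √(95957.4529 + 196887.4384) = 541.15 m
  T3: √((332.52)² + (236.53)²) = √(110569.5504 + 55946.4409) = 408.06 m
  T4: √((352.89)² + (472.54)²) = √(124531.3521 + 223294.0516) = 589.77 m
  T5: √((389.03)² + (131.81)²) = √(151344.3409 + 17373.8761) = 410.75 m
  → nearest: T1 (245.94 m)
Q4 at (301.91, 168.41):
  T1: √((-446.41)² + (-267.39)²) = √(199281.8881 + 71497.4121) = 520.36 m
  T2: √((-159.05)² + (-68.59)²) = √(25296.9025 + 4704.5881) = 173.21 m
  T3: √((-136.30)² + (-275.78)²) = √(18577.6900 + 76054.6084) = 307.62 m
  T4: √((-115.93)² + (-39.77)²) = √(13439.7649 + 1581.6529) = 122.56 m
  T5: √((-79.79)² + (-380.50)²) = √(6366.4441 + 144780.2500) = 388.78 m
  → nearest: T4 (122.56 m)

Q1→T2; Q2→T2; Q3→T1; Q4→T4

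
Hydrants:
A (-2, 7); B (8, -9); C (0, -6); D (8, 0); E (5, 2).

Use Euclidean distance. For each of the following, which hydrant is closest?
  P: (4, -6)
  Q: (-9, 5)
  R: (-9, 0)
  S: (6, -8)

P at (4, -6):
  A: √((-6)² + (13)²) = √(36.00000 + 169.00000) = 14.318
  B: √((4)² + (-3)²) = √(16.00000 + 9.00000) = 5.000
  C: √((-4)² + (0)²) = √(16.00000 + 0.00000) = 4.000
  D: √((4)² + (6)²) = √(16.00000 + 36.00000) = 7.211
  E: √((1)² + (8)²) = √(1.00000 + 64.00000) = 8.062
  → nearest: C (4.000)
Q at (-9, 5):
  A: √((7)² + (2)²) = √(49.00000 + 4.00000) = 7.280
  B: √((17)² + (-14)²) = √(289.00000 + 196.00000) = 22.023
  C: √((9)² + (-11)²) = √(81.00000 + 121.00000) = 14.213
  D: √((17)² + (-5)²) = √(289.00000 + 25.00000) = 17.720
  E: √((14)² + (-3)²) = √(196.00000 + 9.00000) = 14.318
  → nearest: A (7.280)
R at (-9, 0):
  A: √((7)² + (7)²) = √(49.00000 + 49.00000) = 9.899
  B: √((17)² + (-9)²) = √(289.00000 + 81.00000) = 19.235
  C: √((9)² + (-6)²) = √(81.00000 + 36.00000) = 10.817
  D: √((17)² + (0)²) = √(289.00000 + 0.00000) = 17.000
  E: √((14)² + (2)²) = √(196.00000 + 4.00000) = 14.142
  → nearest: A (9.899)
S at (6, -8):
  A: √((-8)² + (15)²) = √(64.00000 + 225.00000) = 17.000
  B: √((2)² + (-1)²) = √(4.00000 + 1.00000) = 2.236
  C: √((-6)² + (2)²) = √(36.00000 + 4.00000) = 6.325
  D: √((2)² + (8)²) = √(4.00000 + 64.00000) = 8.246
  E: √((-1)² + (10)²) = √(1.00000 + 100.00000) = 10.050
  → nearest: B (2.236)

P→C; Q→A; R→A; S→B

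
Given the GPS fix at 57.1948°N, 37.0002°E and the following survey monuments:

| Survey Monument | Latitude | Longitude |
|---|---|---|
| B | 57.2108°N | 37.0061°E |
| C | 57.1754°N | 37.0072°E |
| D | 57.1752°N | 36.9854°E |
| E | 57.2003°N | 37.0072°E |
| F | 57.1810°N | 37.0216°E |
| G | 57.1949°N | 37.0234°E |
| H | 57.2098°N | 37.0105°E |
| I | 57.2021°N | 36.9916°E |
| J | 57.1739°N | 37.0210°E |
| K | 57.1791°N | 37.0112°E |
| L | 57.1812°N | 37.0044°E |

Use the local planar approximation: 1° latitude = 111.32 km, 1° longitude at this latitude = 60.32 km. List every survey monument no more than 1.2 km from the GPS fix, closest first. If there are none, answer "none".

E, I

Distances from 57.1948°N, 37.0002°E:
B: √((0.0160·111.32)² + (0.0059·60.32)²) = √(3.172388 + 0.126656) = 1.8163 km
C: √((-0.0194·111.32)² + (0.0070·60.32)²) = √(4.663907 + 0.178287) = 2.2005 km
D: √((-0.0196·111.32)² + (-0.0148·60.32)²) = √(4.760565 + 0.796978) = 2.3574 km
E: √((0.0055·111.32)² + (0.0070·60.32)²) = √(0.374862 + 0.178287) = 0.7437 km
F: √((-0.0138·111.32)² + (0.0214·60.32)²) = √(2.359960 + 1.666289) = 2.0066 km
G: √((0.0001·111.32)² + (0.0232·60.32)²) = √(0.000124 + 1.958388) = 1.3995 km
H: √((0.0150·111.32)² + (0.0103·60.32)²) = √(2.788232 + 0.386009) = 1.7816 km
I: √((0.0073·111.32)² + (-0.0086·60.32)²) = √(0.660377 + 0.269104) = 0.9641 km
J: √((-0.0209·111.32)² + (0.0208·60.32)²) = √(5.413012 + 1.574162) = 2.6433 km
K: √((-0.0157·111.32)² + (0.0110·60.32)²) = √(3.054539 + 0.440259) = 1.8694 km
L: √((-0.0136·111.32)² + (0.0042·60.32)²) = √(2.292051 + 0.064183) = 1.5350 km
Threshold 1.2 km: E (0.7437 km), I (0.9641 km) are within range.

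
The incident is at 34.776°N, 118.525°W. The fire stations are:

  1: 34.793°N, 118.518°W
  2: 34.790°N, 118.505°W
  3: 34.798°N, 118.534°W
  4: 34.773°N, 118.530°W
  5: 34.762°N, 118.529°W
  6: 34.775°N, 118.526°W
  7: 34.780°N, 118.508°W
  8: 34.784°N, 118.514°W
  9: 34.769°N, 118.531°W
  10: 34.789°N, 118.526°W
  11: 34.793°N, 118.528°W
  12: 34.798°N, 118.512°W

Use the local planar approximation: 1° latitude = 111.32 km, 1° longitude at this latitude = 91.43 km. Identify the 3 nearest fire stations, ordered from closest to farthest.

6, 4, 9

Distances from 34.776°N, 118.525°W:
1: 1.998 km
2: 2.403 km
3: 2.584 km
4: 0.566 km
5: 1.601 km
6: 0.144 km
7: 1.617 km
8: 1.343 km
9: 0.953 km
10: 1.450 km
11: 1.912 km
12: 2.722 km
Sorted: 6 (0.144 km) < 4 (0.566 km) < 9 (0.953 km) < 8 (1.343 km) < 10 (1.450 km) < …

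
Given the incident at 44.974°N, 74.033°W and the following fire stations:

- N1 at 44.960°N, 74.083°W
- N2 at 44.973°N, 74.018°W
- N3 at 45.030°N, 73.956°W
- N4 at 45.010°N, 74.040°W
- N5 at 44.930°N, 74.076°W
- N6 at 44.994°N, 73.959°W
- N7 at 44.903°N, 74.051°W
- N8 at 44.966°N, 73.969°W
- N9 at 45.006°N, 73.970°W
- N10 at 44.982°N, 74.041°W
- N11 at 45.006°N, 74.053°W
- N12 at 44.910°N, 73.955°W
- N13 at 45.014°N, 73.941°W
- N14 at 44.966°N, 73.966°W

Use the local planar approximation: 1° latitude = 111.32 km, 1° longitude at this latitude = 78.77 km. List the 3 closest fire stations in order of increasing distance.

N10, N2, N11

Distances from 44.974°N, 74.033°W:
N1: √((-0.014·111.32)² + (-0.050·78.77)²) = √(2.42886 + 15.51178) = 4.236 km
N2: √((-0.001·111.32)² + (0.015·78.77)²) = √(0.01239 + 1.39606) = 1.187 km
N3: √((0.056·111.32)² + (0.077·78.77)²) = √(38.86176 + 36.78774) = 8.698 km
N4: √((0.036·111.32)² + (-0.007·78.77)²) = √(16.06022 + 0.30403) = 4.045 km
N5: √((-0.044·111.32)² + (-0.043·78.77)²) = √(23.99119 + 11.47251) = 5.955 km
N6: √((0.020·111.32)² + (0.074·78.77)²) = √(4.95686 + 33.97701) = 6.240 km
N7: √((-0.071·111.32)² + (-0.018·78.77)²) = √(62.46879 + 2.01033) = 8.030 km
N8: √((-0.008·111.32)² + (0.064·78.77)²) = √(0.79310 + 25.41450) = 5.119 km
N9: √((0.032·111.32)² + (0.063·78.77)²) = √(12.68955 + 24.62651) = 6.109 km
N10: √((0.008·111.32)² + (-0.008·78.77)²) = √(0.79310 + 0.39710) = 1.091 km
N11: √((0.032·111.32)² + (-0.020·78.77)²) = √(12.68955 + 2.48189) = 3.895 km
N12: √((-0.064·111.32)² + (0.078·78.77)²) = √(50.75822 + 37.74947) = 9.408 km
N13: √((0.040·111.32)² + (0.092·78.77)²) = √(19.82743 + 52.51669) = 8.506 km
N14: √((-0.008·111.32)² + (0.067·78.77)²) = √(0.79310 + 27.85296) = 5.352 km
Sorted: N10 (1.091 km) < N2 (1.187 km) < N11 (3.895 km) < N4 (4.045 km) < N1 (4.236 km) < …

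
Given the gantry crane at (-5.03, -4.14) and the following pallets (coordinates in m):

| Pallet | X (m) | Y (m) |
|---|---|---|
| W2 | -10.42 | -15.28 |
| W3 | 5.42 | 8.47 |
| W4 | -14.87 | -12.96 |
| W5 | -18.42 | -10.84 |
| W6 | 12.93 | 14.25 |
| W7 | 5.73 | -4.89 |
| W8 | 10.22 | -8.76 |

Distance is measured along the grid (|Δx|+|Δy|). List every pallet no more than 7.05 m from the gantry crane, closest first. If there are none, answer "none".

none

Distances from (-5.03, -4.14):
W2: |-5.39| + |-11.14| = 5.39 + 11.14 = 16.53 m
W3: |10.45| + |12.61| = 10.45 + 12.61 = 23.06 m
W4: |-9.84| + |-8.82| = 9.84 + 8.82 = 18.66 m
W5: |-13.39| + |-6.70| = 13.39 + 6.70 = 20.09 m
W6: |17.96| + |18.39| = 17.96 + 18.39 = 36.35 m
W7: |10.76| + |-0.75| = 10.76 + 0.75 = 11.51 m
W8: |15.25| + |-4.62| = 15.25 + 4.62 = 19.87 m
Threshold 7.05 m: none within range.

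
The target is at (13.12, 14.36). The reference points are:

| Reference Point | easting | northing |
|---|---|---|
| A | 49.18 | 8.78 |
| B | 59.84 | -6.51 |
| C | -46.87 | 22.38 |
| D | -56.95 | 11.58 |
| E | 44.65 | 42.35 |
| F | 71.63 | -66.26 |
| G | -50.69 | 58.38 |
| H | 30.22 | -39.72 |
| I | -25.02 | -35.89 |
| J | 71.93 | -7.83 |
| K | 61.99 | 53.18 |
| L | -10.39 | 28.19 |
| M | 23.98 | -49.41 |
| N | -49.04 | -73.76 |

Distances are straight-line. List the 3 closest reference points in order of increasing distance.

L, A, E

Distances from (13.12, 14.36):
A: 36.49
B: 51.17
C: 60.52
D: 70.13
E: 42.16
F: 99.61
G: 77.52
H: 56.72
I: 63.09
J: 62.86
K: 62.41
L: 27.28
M: 64.69
N: 107.84
Sorted: L (27.28) < A (36.49) < E (42.16) < B (51.17) < H (56.72) < …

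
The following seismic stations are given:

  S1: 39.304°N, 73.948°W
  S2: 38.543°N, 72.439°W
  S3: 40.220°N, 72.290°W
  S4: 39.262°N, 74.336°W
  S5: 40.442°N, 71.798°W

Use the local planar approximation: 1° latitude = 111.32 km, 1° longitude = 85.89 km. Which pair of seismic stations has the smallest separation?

S1 and S4

Pairwise distances:
S1–S2: √((-0.761·111.32)² + (1.509·85.89)²) = √(7176.54990 + 16798.23626) = 154.838 km
S1–S3: √((0.916·111.32)² + (1.658·85.89)²) = √(10397.70143 + 20279.36061) = 175.149 km
S1–S4: √((-0.042·111.32)² + (-0.388·85.89)²) = √(21.85974 + 1110.57695) = 33.652 km
S1–S5: √((1.138·111.32)² + (2.150·85.89)²) = √(16048.36966 + 34100.60823) = 223.940 km
S2–S3: √((1.677·111.32)² + (0.149·85.89)²) = √(34850.78144 + 163.77882) = 187.122 km
S2–S4: √((0.719·111.32)² + (-1.897·85.89)²) = √(6406.25433 + 26547.27002) = 181.531 km
S2–S5: √((1.899·111.32)² + (0.641·85.89)²) = √(44688.55632 + 3031.10698) = 218.448 km
S3–S4: √((-0.958·111.32)² + (-2.046·85.89)²) = √(11373.06218 + 30881.36327) = 205.559 km
S3–S5: √((0.222·111.32)² + (0.492·85.89)²) = √(610.73435 + 1785.72842) = 48.954 km
S4–S5: √((1.180·111.32)² + (2.538·85.89)²) = √(17254.81908 + 47519.12564) = 254.507 km
Closest pair: S1–S4 at 33.652 km.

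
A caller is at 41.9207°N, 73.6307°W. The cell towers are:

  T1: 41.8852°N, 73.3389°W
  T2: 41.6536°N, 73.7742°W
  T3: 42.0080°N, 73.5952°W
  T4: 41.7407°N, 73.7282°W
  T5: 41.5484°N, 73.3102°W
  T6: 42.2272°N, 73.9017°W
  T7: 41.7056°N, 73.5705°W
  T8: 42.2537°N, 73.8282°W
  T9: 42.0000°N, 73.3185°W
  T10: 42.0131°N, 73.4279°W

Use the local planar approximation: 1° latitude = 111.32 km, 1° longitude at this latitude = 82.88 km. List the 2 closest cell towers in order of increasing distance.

Distances from 41.9207°N, 73.6307°W:
T1: 24.5051 km
T2: 32.0240 km
T3: 10.1539 km
T4: 21.6057 km
T5: 49.2264 km
T6: 40.8487 km
T7: 24.4592 km
T8: 40.5227 km
T9: 27.3395 km
T10: 19.7056 km
Sorted: T3 (10.1539 km) < T10 (19.7056 km) < T4 (21.6057 km) < T7 (24.4592 km) < …

T3, T10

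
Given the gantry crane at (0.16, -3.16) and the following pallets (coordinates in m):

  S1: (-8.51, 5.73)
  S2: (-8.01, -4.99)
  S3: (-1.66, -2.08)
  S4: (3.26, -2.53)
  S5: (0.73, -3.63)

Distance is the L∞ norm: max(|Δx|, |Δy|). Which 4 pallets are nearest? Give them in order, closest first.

Distances from (0.16, -3.16):
S1: max(|-8.67|, |8.89|) = 8.89 m
S2: max(|-8.17|, |-1.83|) = 8.17 m
S3: max(|-1.82|, |1.08|) = 1.82 m
S4: max(|3.10|, |0.63|) = 3.10 m
S5: max(|0.57|, |-0.47|) = 0.57 m
Sorted: S5 (0.57 m) < S3 (1.82 m) < S4 (3.10 m) < S2 (8.17 m) < S1 (8.89 m)

S5, S3, S4, S2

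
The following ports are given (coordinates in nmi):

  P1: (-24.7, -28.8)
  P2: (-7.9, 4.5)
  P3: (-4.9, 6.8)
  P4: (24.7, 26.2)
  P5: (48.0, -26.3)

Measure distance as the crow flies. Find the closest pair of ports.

Pairwise distances:
P2–P3: 3.8 nmi
P3–P4: 35.4 nmi
P1–P2: 37.3 nmi
P2–P4: 39.2 nmi
P1–P3: 40.7 nmi
P4–P5: 57.4 nmi
P3–P5: 62.4 nmi
P2–P5: 63.8 nmi
P1–P5: 72.7 nmi
P1–P4: 73.9 nmi
Closest pair: P2–P3 at 3.8 nmi.

P2 and P3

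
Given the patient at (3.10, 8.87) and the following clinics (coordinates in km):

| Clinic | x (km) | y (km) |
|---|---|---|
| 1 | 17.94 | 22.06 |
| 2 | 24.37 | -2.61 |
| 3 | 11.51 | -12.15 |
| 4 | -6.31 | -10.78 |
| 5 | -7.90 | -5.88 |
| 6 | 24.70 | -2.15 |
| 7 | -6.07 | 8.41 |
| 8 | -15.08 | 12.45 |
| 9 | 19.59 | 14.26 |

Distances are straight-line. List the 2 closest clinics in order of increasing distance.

Distances from (3.10, 8.87):
1: 19.85 km
2: 24.17 km
3: 22.64 km
4: 21.79 km
5: 18.40 km
6: 24.25 km
7: 9.18 km
8: 18.53 km
9: 17.35 km
Sorted: 7 (9.18 km) < 9 (17.35 km) < 5 (18.40 km) < 8 (18.53 km) < …

7, 9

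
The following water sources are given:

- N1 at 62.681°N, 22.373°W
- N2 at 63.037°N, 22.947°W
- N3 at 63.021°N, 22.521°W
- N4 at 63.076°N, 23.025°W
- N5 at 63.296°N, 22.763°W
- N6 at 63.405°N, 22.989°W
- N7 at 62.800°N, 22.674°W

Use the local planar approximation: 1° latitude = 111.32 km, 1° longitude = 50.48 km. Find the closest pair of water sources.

Pairwise distances:
N2–N4: 5.861 km
N5–N6: 16.655 km
N1–N7: 20.158 km
N2–N3: 21.578 km
N3–N7: 25.786 km
N3–N4: 26.168 km
N4–N5: 27.833 km
N2–N7: 29.765 km
N2–N5: 30.291 km
N3–N5: 32.960 km
N4–N7: 35.467 km
N4–N6: 36.669 km
N1–N3: 38.579 km
N2–N6: 41.021 km
N3–N6: 48.841 km
N1–N2: 49.093 km
N1–N4: 54.925 km
N5–N7: 55.397 km
N6–N7: 69.200 km
N1–N5: 71.236 km
N1–N6: 86.386 km
Closest pair: N2–N4 at 5.861 km.

N2 and N4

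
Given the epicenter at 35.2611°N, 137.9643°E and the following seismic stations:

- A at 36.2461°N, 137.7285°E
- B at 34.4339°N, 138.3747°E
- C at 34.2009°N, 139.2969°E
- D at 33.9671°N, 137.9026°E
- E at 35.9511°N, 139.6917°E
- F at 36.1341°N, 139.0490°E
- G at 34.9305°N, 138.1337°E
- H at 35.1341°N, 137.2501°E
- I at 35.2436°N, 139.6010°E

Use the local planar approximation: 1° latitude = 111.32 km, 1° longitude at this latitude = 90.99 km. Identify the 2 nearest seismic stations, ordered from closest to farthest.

Distances from 35.2611°N, 137.9643°E:
A: 111.7296 km
B: 99.3675 km
C: 169.2082 km
D: 144.1574 km
E: 174.9407 km
F: 138.5117 km
G: 39.8999 km
H: 66.5051 km
I: 148.9361 km
Sorted: G (39.8999 km) < H (66.5051 km) < B (99.3675 km) < A (111.7296 km) < …

G, H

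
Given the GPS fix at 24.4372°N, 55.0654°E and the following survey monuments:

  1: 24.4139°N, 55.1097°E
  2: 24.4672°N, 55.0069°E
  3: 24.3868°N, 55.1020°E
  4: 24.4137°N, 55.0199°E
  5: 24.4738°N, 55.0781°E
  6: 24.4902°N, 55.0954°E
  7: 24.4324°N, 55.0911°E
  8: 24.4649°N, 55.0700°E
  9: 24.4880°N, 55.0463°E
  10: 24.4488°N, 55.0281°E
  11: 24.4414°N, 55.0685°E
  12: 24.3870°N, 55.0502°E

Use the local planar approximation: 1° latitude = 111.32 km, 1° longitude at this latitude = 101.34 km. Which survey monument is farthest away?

Distances from 24.4372°N, 55.0654°E:
1: √((-0.0233·111.32)² + (0.0443·101.34)²) = √(6.727570 + 20.154371) = 5.1848 km
2: √((0.0300·111.32)² + (-0.0585·101.34)²) = √(11.152928 + 35.145808) = 6.8043 km
3: √((-0.0504·111.32)² + (0.0366·101.34)²) = √(31.478024 + 13.757007) = 6.7257 km
4: √((-0.0235·111.32)² + (-0.0455·101.34)²) = √(6.843561 + 21.261044) = 5.3014 km
5: √((0.0366·111.32)² + (0.0127·101.34)²) = √(16.600018 + 1.656415) = 4.2728 km
6: √((0.0530·111.32)² + (0.0300·101.34)²) = √(34.809528 + 9.242816) = 6.6372 km
7: √((-0.0048·111.32)² + (0.0257·101.34)²) = √(0.285515 + 6.783097) = 2.6587 km
8: √((0.0277·111.32)² + (0.0046·101.34)²) = √(9.508367 + 0.217309) = 3.1186 km
9: √((0.0508·111.32)² + (-0.0191·101.34)²) = √(31.979658 + 3.746524) = 5.9771 km
10: √((0.0116·111.32)² + (-0.0373·101.34)²) = √(1.667487 + 14.288264) = 3.9945 km
11: √((0.0042·111.32)² + (0.0031·101.34)²) = √(0.218597 + 0.098693) = 0.5633 km
12: √((-0.0502·111.32)² + (-0.0152·101.34)²) = √(31.228695 + 2.372734) = 5.7967 km
Maximum: 2 at 6.8043 km.

2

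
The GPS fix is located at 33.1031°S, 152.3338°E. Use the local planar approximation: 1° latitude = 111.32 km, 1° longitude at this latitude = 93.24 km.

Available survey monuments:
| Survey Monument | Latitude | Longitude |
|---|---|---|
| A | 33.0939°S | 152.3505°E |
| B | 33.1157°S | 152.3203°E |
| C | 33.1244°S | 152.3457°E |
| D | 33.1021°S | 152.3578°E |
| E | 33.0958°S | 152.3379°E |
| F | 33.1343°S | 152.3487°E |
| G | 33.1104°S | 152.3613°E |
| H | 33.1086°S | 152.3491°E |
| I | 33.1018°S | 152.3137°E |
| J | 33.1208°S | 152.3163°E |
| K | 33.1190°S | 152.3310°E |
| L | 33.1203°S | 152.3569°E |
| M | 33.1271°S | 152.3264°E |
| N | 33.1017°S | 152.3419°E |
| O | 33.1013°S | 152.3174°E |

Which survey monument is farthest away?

Distances from 33.1031°S, 152.3338°E:
A: √((0.0092·111.32)² + (0.0167·93.24)²) = √(1.048871 + 2.424585) = 1.8637 km
B: √((-0.0126·111.32)² + (-0.0135·93.24)²) = √(1.967377 + 1.584426) = 1.8846 km
C: √((-0.0213·111.32)² + (0.0119·93.24)²) = √(5.622191 + 1.231115) = 2.6179 km
D: √((0.0010·111.32)² + (0.0240·93.24)²) = √(0.012392 + 5.007570) = 2.2405 km
E: √((0.0073·111.32)² + (0.0041·93.24)²) = √(0.660377 + 0.146141) = 0.8981 km
F: √((-0.0312·111.32)² + (0.0149·93.24)²) = √(12.063007 + 1.930088) = 3.7407 km
G: √((-0.0073·111.32)² + (0.0275·93.24)²) = √(0.660377 + 6.574609) = 2.6898 km
H: √((-0.0055·111.32)² + (0.0153·93.24)²) = √(0.374862 + 2.035108) = 1.5524 km
I: √((0.0013·111.32)² + (-0.0201·93.24)²) = √(0.020943 + 3.512341) = 1.8797 km
J: √((-0.0177·111.32)² + (-0.0175·93.24)²) = √(3.882334 + 2.662445) = 2.5583 km
K: √((-0.0159·111.32)² + (-0.0028·93.24)²) = √(3.132858 + 0.068159) = 1.7891 km
L: √((-0.0172·111.32)² + (0.0231·93.24)²) = √(3.666091 + 4.639044) = 2.8819 km
M: √((-0.0240·111.32)² + (-0.0074·93.24)²) = √(7.137874 + 0.476067) = 2.7593 km
N: √((0.0014·111.32)² + (0.0081·93.24)²) = √(0.024289 + 0.570393) = 0.7712 km
O: √((0.0018·111.32)² + (-0.0164·93.24)²) = √(0.040151 + 2.338257) = 1.5422 km
Maximum: F at 3.7407 km.

F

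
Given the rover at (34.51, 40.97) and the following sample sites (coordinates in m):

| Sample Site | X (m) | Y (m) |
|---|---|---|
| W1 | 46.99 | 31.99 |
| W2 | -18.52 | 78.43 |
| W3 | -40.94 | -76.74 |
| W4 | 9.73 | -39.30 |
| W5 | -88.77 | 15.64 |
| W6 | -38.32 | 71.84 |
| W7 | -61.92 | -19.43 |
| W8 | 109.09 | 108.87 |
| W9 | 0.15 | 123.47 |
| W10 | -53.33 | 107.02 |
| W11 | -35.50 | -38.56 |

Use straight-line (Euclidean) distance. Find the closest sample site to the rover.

W1

Distances from (34.51, 40.97):
W1: √((12.48)² + (-8.98)²) = √(155.7504 + 80.6404) = 15.38 m
W2: √((-53.03)² + (37.46)²) = √(2812.1809 + 1403.2516) = 64.93 m
W3: √((-75.45)² + (-117.71)²) = √(5692.7025 + 13855.6441) = 139.82 m
W4: √((-24.78)² + (-80.27)²) = √(614.0484 + 6443.2729) = 84.01 m
W5: √((-123.28)² + (-25.33)²) = √(15197.9584 + 641.6089) = 125.86 m
W6: √((-72.83)² + (30.87)²) = √(5304.2089 + 952.9569) = 79.10 m
W7: √((-96.43)² + (-60.40)²) = √(9298.7449 + 3648.1600) = 113.78 m
W8: √((74.58)² + (67.90)²) = √(5562.1764 + 4610.4100) = 100.86 m
W9: √((-34.36)² + (82.50)²) = √(1180.6096 + 6806.2500) = 89.37 m
W10: √((-87.84)² + (66.05)²) = √(7715.8656 + 4362.6025) = 109.90 m
W11: √((-70.01)² + (-79.53)²) = √(4901.4001 + 6325.0209) = 105.95 m
Minimum: W1 at 15.38 m.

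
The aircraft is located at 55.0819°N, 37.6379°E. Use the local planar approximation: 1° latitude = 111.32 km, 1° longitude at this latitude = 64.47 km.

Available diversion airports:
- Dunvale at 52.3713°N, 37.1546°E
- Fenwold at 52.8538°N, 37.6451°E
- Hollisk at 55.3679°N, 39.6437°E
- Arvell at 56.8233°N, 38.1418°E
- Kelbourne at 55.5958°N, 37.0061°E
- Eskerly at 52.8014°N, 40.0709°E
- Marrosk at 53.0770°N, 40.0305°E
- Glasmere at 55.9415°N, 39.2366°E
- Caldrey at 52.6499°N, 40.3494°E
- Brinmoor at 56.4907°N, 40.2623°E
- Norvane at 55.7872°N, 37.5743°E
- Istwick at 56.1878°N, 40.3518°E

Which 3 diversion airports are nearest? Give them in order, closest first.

Kelbourne, Norvane, Hollisk

Distances from 55.0819°N, 37.6379°E:
Dunvale: 303.3484 km
Fenwold: 248.0325 km
Hollisk: 133.1755 km
Arvell: 196.5559 km
Kelbourne: 70.2267 km
Eskerly: 298.4145 km
Marrosk: 271.3026 km
Glasmere: 140.6405 km
Caldrey: 322.2632 km
Brinmoor: 230.6987 km
Norvane: 78.6210 km
Istwick: 213.9359 km
Sorted: Kelbourne (70.2267 km) < Norvane (78.6210 km) < Hollisk (133.1755 km) < Glasmere (140.6405 km) < Arvell (196.5559 km) < …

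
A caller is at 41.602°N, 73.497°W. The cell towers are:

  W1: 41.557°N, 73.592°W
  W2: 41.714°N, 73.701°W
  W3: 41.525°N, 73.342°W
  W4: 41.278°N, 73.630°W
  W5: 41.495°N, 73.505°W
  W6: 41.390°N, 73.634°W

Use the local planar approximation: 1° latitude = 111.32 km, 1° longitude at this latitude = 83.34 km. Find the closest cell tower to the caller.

W1

Distances from 41.602°N, 73.497°W:
W1: √((-0.045·111.32)² + (-0.095·83.34)²) = √(25.09409 + 62.68364) = 9.369 km
W2: √((0.112·111.32)² + (-0.204·83.34)²) = √(155.44703 + 289.04624) = 21.083 km
W3: √((-0.077·111.32)² + (0.155·83.34)²) = √(73.47301 + 166.86697) = 15.503 km
W4: √((-0.324·111.32)² + (-0.133·83.34)²) = √(1300.87754 + 122.85993) = 37.732 km
W5: √((-0.107·111.32)² + (-0.008·83.34)²) = √(141.87764 + 0.44452) = 11.930 km
W6: √((-0.212·111.32)² + (-0.137·83.34)²) = √(556.95245 + 130.36113) = 26.217 km
Minimum: W1 at 9.369 km.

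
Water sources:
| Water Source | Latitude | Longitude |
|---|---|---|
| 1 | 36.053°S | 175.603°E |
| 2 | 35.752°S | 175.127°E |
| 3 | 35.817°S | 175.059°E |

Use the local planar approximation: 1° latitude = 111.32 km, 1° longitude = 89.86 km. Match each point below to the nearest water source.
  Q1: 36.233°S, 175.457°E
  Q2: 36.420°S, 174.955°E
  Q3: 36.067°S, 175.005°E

Q1 at 36.233°S, 175.457°E:
  1: 23.951 km
  2: 61.208 km
  3: 58.512 km
  → nearest: 1 (23.951 km)
Q2 at 36.420°S, 174.955°E:
  1: 71.132 km
  2: 75.951 km
  3: 67.773 km
  → nearest: 3 (67.773 km)
Q3 at 36.067°S, 175.005°E:
  1: 53.759 km
  2: 36.740 km
  3: 28.250 km
  → nearest: 3 (28.250 km)

Q1→1; Q2→3; Q3→3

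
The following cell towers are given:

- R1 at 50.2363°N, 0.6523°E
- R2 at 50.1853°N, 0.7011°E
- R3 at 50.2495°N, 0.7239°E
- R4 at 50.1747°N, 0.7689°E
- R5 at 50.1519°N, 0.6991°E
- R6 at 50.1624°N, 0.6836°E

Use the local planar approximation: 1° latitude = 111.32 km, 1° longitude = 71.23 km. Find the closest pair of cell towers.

R5 and R6

Pairwise distances:
R1–R2: 6.6569 km
R1–R3: 5.3075 km
R1–R4: 10.7705 km
R1–R5: 9.9693 km
R1–R6: 8.5233 km
R2–R3: 7.3289 km
R2–R4: 4.9715 km
R2–R5: 3.7208 km
R2–R6: 2.8377 km
R3–R4: 8.9224 km
R3–R5: 11.0075 km
R3–R6: 10.1120 km
R4–R5: 5.5822 km
R4–R6: 6.2283 km
R5–R6: 1.6079 km
Closest pair: R5–R6 at 1.6079 km.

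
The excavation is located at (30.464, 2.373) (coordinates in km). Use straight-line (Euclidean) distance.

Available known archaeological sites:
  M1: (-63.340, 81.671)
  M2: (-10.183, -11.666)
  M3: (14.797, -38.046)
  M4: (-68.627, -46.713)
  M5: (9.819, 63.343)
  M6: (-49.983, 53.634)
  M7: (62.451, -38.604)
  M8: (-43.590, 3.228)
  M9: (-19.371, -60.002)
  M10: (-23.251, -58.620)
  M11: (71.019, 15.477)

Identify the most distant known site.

M1

Distances from (30.464, 2.373):
M1: √((-93.804)² + (79.298)²) = √(8799.19042 + 6288.17280) = 122.831 km
M2: √((-40.647)² + (-14.039)²) = √(1652.17861 + 197.09352) = 43.003 km
M3: √((-15.667)² + (-40.419)²) = √(245.45489 + 1633.69556) = 43.349 km
M4: √((-99.091)² + (-49.086)²) = √(9819.02628 + 2409.43540) = 110.582 km
M5: √((-20.645)² + (60.970)²) = √(426.21602 + 3717.34090) = 64.370 km
M6: √((-80.447)² + (51.261)²) = √(6471.71981 + 2627.69012) = 95.391 km
M7: √((31.987)² + (-40.977)²) = √(1023.16817 + 1679.11453) = 51.983 km
M8: √((-74.054)² + (0.855)²) = √(5483.99492 + 0.73102) = 74.059 km
M9: √((-49.835)² + (-62.375)²) = √(2483.52722 + 3890.64062) = 79.838 km
M10: √((-53.715)² + (-60.993)²) = √(2885.30123 + 3720.14605) = 81.274 km
M11: √((40.555)² + (13.104)²) = √(1644.70803 + 171.71482) = 42.620 km
Maximum: M1 at 122.831 km.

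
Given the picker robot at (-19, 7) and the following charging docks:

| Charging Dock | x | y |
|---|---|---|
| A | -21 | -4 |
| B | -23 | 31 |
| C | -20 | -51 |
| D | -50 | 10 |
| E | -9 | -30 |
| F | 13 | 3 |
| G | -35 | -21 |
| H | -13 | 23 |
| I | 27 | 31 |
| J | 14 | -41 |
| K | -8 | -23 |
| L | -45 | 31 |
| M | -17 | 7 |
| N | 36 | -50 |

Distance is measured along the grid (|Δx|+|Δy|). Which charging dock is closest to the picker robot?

Distances from (-19, 7):
A: |-2| + |-11| = 2 + 11 = 13
B: |-4| + |24| = 4 + 24 = 28
C: |-1| + |-58| = 1 + 58 = 59
D: |-31| + |3| = 31 + 3 = 34
E: |10| + |-37| = 10 + 37 = 47
F: |32| + |-4| = 32 + 4 = 36
G: |-16| + |-28| = 16 + 28 = 44
H: |6| + |16| = 6 + 16 = 22
I: |46| + |24| = 46 + 24 = 70
J: |33| + |-48| = 33 + 48 = 81
K: |11| + |-30| = 11 + 30 = 41
L: |-26| + |24| = 26 + 24 = 50
M: |2| + |0| = 2 + 0 = 2
N: |55| + |-57| = 55 + 57 = 112
Minimum: M at 2.

M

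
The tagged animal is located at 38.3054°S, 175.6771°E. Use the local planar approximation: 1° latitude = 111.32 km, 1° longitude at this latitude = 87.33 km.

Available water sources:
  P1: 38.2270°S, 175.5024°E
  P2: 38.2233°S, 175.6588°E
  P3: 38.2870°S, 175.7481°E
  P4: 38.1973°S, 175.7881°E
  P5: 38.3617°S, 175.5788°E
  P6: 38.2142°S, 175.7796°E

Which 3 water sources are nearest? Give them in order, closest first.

P3, P2, P5

Distances from 38.3054°S, 175.6771°E:
P1: √((0.0784·111.32)² + (-0.1747·87.33)²) = √(76.169047 + 232.762348) = 17.5764 km
P2: √((0.0821·111.32)² + (-0.0183·87.33)²) = √(83.528121 + 2.554048) = 9.2780 km
P3: √((0.0184·111.32)² + (0.0710·87.33)²) = √(4.195484 + 38.445332) = 6.5300 km
P4: √((0.1081·111.32)² + (0.1110·87.33)²) = √(144.809743 + 93.966463) = 15.4524 km
P5: √((-0.0563·111.32)² + (-0.0983·87.33)²) = √(39.279250 + 73.694310) = 10.6289 km
P6: √((0.0912·111.32)² + (0.1025·87.33)²) = √(103.070901 + 80.126219) = 13.5350 km
Sorted: P3 (6.5300 km) < P2 (9.2780 km) < P5 (10.6289 km) < P6 (13.5350 km) < P4 (15.4524 km) < …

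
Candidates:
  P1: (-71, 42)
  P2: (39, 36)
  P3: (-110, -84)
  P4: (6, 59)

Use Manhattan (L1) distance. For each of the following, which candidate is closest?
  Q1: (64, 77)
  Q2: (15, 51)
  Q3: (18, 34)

Q1→P2; Q2→P4; Q3→P2

Q1 at (64, 77):
  P1: 170
  P2: 66
  P3: 335
  P4: 76
  → nearest: P2 (66)
Q2 at (15, 51):
  P1: 95
  P2: 39
  P3: 260
  P4: 17
  → nearest: P4 (17)
Q3 at (18, 34):
  P1: 97
  P2: 23
  P3: 246
  P4: 37
  → nearest: P2 (23)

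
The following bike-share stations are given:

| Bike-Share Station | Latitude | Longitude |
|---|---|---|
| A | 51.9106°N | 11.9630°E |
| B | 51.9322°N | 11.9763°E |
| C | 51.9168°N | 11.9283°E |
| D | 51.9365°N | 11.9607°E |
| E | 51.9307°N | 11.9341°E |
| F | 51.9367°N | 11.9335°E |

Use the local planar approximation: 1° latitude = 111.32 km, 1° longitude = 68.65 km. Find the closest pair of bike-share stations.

Pairwise distances:
A–B: √((0.0216·111.32)² + (0.0133·68.65)²) = √(5.781678 + 0.833651) = 2.5720 km
A–C: √((0.0062·111.32)² + (-0.0347·68.65)²) = √(0.476354 + 5.674662) = 2.4801 km
A–D: √((0.0259·111.32)² + (-0.0023·68.65)²) = √(8.312773 + 0.024931) = 2.8875 km
A–E: √((0.0201·111.32)² + (-0.0289·68.65)²) = √(5.006549 + 3.936196) = 2.9904 km
A–F: √((0.0261·111.32)² + (-0.0295·68.65)²) = √(8.441651 + 4.101334) = 3.5416 km
B–C: √((-0.0154·111.32)² + (-0.0480·68.65)²) = √(2.938920 + 10.858343) = 3.7145 km
B–D: √((0.0043·111.32)² + (-0.0156·68.65)²) = √(0.229131 + 1.146912) = 1.1730 km
B–E: √((-0.0015·111.32)² + (-0.0422·68.65)²) = √(0.027882 + 8.392783) = 2.9018 km
B–F: √((0.0045·111.32)² + (-0.0428·68.65)²) = √(0.250941 + 8.633137) = 2.9806 km
C–D: √((0.0197·111.32)² + (0.0324·68.65)²) = √(4.809267 + 4.947333) = 3.1236 km
C–E: √((0.0139·111.32)² + (0.0058·68.65)²) = √(2.394286 + 0.158539) = 1.5978 km
C–F: √((0.0199·111.32)² + (0.0052·68.65)²) = √(4.907412 + 0.127435) = 2.2438 km
D–E: √((-0.0058·111.32)² + (-0.0266·68.65)²) = √(0.416872 + 3.334605) = 1.9369 km
D–F: √((0.0002·111.32)² + (-0.0272·68.65)²) = √(0.000496 + 3.486735) = 1.8674 km
E–F: √((0.0060·111.32)² + (-0.0006·68.65)²) = √(0.446117 + 0.001697) = 0.6692 km
Closest pair: E–F at 0.6692 km.

E and F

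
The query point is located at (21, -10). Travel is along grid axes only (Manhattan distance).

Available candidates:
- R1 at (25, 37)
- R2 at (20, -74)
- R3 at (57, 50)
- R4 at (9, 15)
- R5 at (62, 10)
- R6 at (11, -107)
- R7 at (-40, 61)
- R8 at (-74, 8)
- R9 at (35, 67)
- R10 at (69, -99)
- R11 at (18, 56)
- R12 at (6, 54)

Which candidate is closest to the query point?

R4

Distances from (21, -10):
R1: |4| + |47| = 4 + 47 = 51
R2: |-1| + |-64| = 1 + 64 = 65
R3: |36| + |60| = 36 + 60 = 96
R4: |-12| + |25| = 12 + 25 = 37
R5: |41| + |20| = 41 + 20 = 61
R6: |-10| + |-97| = 10 + 97 = 107
R7: |-61| + |71| = 61 + 71 = 132
R8: |-95| + |18| = 95 + 18 = 113
R9: |14| + |77| = 14 + 77 = 91
R10: |48| + |-89| = 48 + 89 = 137
R11: |-3| + |66| = 3 + 66 = 69
R12: |-15| + |64| = 15 + 64 = 79
Minimum: R4 at 37.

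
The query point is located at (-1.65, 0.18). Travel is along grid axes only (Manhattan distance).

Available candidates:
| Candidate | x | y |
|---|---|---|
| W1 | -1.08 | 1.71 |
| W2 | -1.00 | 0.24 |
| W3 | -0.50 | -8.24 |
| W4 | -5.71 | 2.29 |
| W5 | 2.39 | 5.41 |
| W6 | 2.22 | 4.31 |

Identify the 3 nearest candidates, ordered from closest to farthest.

Distances from (-1.65, 0.18):
W1: 2.10
W2: 0.71
W3: 9.57
W4: 6.17
W5: 9.27
W6: 8.00
Sorted: W2 (0.71) < W1 (2.10) < W4 (6.17) < W6 (8.00) < W5 (9.27) < …

W2, W1, W4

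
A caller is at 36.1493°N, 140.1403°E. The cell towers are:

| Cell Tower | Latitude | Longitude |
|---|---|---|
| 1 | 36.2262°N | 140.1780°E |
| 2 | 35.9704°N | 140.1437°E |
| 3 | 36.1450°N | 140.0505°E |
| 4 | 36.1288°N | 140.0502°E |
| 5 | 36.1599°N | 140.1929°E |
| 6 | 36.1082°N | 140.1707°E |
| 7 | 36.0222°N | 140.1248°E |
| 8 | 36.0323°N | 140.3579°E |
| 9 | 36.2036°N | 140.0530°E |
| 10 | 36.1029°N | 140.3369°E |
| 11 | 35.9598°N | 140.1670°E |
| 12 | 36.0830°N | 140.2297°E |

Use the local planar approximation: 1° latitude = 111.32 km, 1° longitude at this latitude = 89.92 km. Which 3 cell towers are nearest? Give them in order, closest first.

Distances from 36.1493°N, 140.1403°E:
1: √((0.0769·111.32)² + (0.0377·89.92)²) = √(73.282297 + 11.491992) = 9.2073 km
2: √((-0.1789·111.32)² + (0.0034·89.92)²) = √(396.613120 + 0.093470) = 19.9175 km
3: √((-0.0043·111.32)² + (-0.0898·89.92)²) = √(0.229131 + 65.202653) = 8.0890 km
4: √((-0.0205·111.32)² + (-0.0901·89.92)²) = √(5.207798 + 65.639034) = 8.4171 km
5: √((0.0106·111.32)² + (0.0526·89.92)²) = √(1.392381 + 22.370932) = 4.8748 km
6: √((-0.0411·111.32)² + (0.0304·89.92)²) = √(20.932931 + 7.472394) = 5.3297 km
7: √((-0.1271·111.32)² + (-0.0155·89.92)²) = √(200.187749 + 1.942567) = 14.2173 km
8: √((-0.1170·111.32)² + (0.2176·89.92)²) = √(169.636037 + 382.851522) = 23.5051 km
9: √((0.0543·111.32)² + (-0.0873·89.92)²) = √(36.538108 + 61.622751) = 9.9076 km
10: √((-0.0464·111.32)² + (0.1966·89.92)²) = √(26.679787 + 312.521301) = 18.4174 km
11: √((-0.1895·111.32)² + (0.0267·89.92)²) = √(445.004932 + 5.764148) = 21.2313 km
12: √((-0.0663·111.32)² + (0.0894·89.92)²) = √(54.472016 + 64.623077) = 10.9131 km
Sorted: 5 (4.8748 km) < 6 (5.3297 km) < 3 (8.0890 km) < 4 (8.4171 km) < 1 (9.2073 km) < …

5, 6, 3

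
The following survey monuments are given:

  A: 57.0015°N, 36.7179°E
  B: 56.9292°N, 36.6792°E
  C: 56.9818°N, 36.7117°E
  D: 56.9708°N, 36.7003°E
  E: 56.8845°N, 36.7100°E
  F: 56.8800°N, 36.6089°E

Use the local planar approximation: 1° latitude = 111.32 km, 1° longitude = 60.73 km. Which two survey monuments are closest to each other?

C and D

Pairwise distances:
A–B: √((-0.0723·111.32)² + (-0.0387·60.73)²) = √(64.777322 + 5.523680) = 8.3846 km
A–C: √((-0.0197·111.32)² + (-0.0062·60.73)²) = √(4.809267 + 0.141772) = 2.2251 km
A–D: √((-0.0307·111.32)² + (-0.0176·60.73)²) = √(11.679470 + 1.142436) = 3.5808 km
A–E: √((-0.1170·111.32)² + (-0.0079·60.73)²) = √(169.636037 + 0.230176) = 13.0333 km
A–F: √((-0.1215·111.32)² + (-0.1090·60.73)²) = √(182.935904 + 43.818707) = 15.0584 km
B–C: √((0.0526·111.32)² + (0.0325·60.73)²) = √(34.286084 + 3.895590) = 6.1791 km
B–D: √((0.0416·111.32)² + (0.0211·60.73)²) = √(21.445346 + 1.641994) = 4.8049 km
B–E: √((-0.0447·111.32)² + (0.0308·60.73)²) = √(24.760616 + 3.498710) = 5.3160 km
B–F: √((-0.0492·111.32)² + (-0.0703·60.73)²) = √(29.996916 + 18.227085) = 6.9444 km
C–D: √((-0.0110·111.32)² + (-0.0114·60.73)²) = √(1.499449 + 0.479310) = 1.4067 km
C–E: √((-0.0973·111.32)² + (-0.0017·60.73)²) = √(117.320006 + 0.010659) = 10.8319 km
C–F: √((-0.1018·111.32)² + (-0.1028·60.73)²) = √(128.422746 + 38.975598) = 12.9383 km
D–E: √((-0.0863·111.32)² + (0.0097·60.73)²) = √(92.292835 + 0.347016) = 9.6250 km
D–F: √((-0.0908·111.32)² + (-0.0914·60.73)²) = √(102.168753 + 30.810515) = 11.5317 km
E–F: √((-0.0045·111.32)² + (-0.1011·60.73)²) = √(0.250941 + 37.697181) = 6.1602 km
Closest pair: C–D at 1.4067 km.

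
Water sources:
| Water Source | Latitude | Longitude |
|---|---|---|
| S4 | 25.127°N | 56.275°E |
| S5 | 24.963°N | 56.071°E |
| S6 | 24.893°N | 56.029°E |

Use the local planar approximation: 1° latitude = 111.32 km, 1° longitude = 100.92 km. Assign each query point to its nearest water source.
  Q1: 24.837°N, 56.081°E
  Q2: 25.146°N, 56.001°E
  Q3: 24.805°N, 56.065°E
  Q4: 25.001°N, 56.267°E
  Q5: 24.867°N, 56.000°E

Q1 at 24.837°N, 56.081°E:
  S4: √((0.290·111.32)² + (0.194·100.92)²) = √(1042.17918 + 383.31688) = 37.756 km
  S5: √((0.126·111.32)² + (-0.010·100.92)²) = √(196.73765 + 1.01848) = 14.063 km
  S6: √((0.056·111.32)² + (-0.052·100.92)²) = √(38.86176 + 27.53982) = 8.149 km
  → nearest: S6 (8.149 km)
Q2 at 25.146°N, 56.001°E:
  S4: √((-0.019·111.32)² + (0.274·100.92)²) = √(4.47356 + 764.63753) = 27.733 km
  S5: √((-0.183·111.32)² + (0.070·100.92)²) = √(415.00046 + 49.90575) = 21.562 km
  S6: √((-0.253·111.32)² + (0.028·100.92)²) = √(793.20864 + 7.98492) = 28.305 km
  → nearest: S5 (21.562 km)
Q3 at 24.805°N, 56.065°E:
  S4: √((0.322·111.32)² + (0.210·100.92)²) = √(1284.86689 + 449.15173) = 41.642 km
  S5: √((0.158·111.32)² + (0.006·100.92)²) = √(309.35744 + 0.36665) = 17.599 km
  S6: √((0.088·111.32)² + (-0.036·100.92)²) = √(95.96475 + 13.19956) = 10.448 km
  → nearest: S6 (10.448 km)
Q4 at 25.001°N, 56.267°E:
  S4: √((0.126·111.32)² + (0.008·100.92)²) = √(196.73765 + 0.65183) = 14.050 km
  S5: √((-0.038·111.32)² + (-0.196·100.92)²) = √(17.89425 + 391.26106) = 20.228 km
  S6: √((-0.108·111.32)² + (-0.238·100.92)²) = √(144.54195 + 576.91044) = 26.860 km
  → nearest: S4 (14.050 km)
Q5 at 24.867°N, 56.000°E:
  S4: √((0.260·111.32)² + (0.275·100.92)²) = √(837.70883 + 770.22901) = 40.099 km
  S5: √((0.096·111.32)² + (0.071·100.92)²) = √(114.20598 + 51.34181) = 12.867 km
  S6: √((0.026·111.32)² + (0.029·100.92)²) = √(8.37709 + 8.56546) = 4.116 km
  → nearest: S6 (4.116 km)

Q1→S6; Q2→S5; Q3→S6; Q4→S4; Q5→S6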